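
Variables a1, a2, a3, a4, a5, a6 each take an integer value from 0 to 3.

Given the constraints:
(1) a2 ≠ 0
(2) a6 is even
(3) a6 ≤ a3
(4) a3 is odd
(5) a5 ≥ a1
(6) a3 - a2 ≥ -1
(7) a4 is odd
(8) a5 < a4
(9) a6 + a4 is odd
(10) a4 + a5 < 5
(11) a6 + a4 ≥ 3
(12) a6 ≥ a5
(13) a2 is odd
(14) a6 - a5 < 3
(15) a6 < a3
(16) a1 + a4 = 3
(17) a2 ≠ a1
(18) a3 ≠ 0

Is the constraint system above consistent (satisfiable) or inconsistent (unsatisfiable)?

Satisfiable

Try a1 = 0, a2 = 3, a3 = 3, a4 = 3, a5 = 1, a6 = 2.
Check constraint 6: a3 - a2 = 0; constraint 10: a4 + a5 = 4. The remaining constraints are straightforward to verify.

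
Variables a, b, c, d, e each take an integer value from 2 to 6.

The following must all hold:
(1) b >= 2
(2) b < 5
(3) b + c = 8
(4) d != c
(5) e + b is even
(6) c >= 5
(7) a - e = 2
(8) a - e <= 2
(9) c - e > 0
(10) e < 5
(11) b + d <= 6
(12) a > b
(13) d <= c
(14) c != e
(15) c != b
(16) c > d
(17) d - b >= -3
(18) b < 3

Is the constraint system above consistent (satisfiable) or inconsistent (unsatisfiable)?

Satisfiable

Setting (a, b, c, d, e) = (6, 2, 6, 2, 4) satisfies everything: constraint 3: b + c = 8; constraint 7: a - e = 2; constraint 8: a - e = 2, and the others follow.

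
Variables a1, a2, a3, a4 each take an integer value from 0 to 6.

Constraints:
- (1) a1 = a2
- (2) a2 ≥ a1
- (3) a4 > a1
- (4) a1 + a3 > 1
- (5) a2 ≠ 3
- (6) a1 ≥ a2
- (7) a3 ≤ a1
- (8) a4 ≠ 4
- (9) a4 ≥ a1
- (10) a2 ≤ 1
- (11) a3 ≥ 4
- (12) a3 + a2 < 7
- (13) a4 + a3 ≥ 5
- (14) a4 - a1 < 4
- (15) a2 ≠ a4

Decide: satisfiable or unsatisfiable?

Unsatisfiable

From constraints 7 and 11: a1 ≥ a3 and a3 ≥ 4, so a1 ≥ 4. From constraints 2 and 10: a1 ≤ a2 and a2 ≤ 1, so a1 ≤ 1. But 1 < 4, so no value of a1 works.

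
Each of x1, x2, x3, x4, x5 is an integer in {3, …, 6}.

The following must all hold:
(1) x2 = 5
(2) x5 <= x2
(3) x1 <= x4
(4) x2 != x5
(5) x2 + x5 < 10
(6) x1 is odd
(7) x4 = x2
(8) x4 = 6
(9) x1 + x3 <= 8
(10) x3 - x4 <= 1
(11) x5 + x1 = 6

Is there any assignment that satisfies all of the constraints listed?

Constraint 8 fixes x4 = 6 and constraint 1 fixes x2 = 5, but constraint 7 requires x4 = x2. Since 6 ≠ 5, contradiction.

Unsatisfiable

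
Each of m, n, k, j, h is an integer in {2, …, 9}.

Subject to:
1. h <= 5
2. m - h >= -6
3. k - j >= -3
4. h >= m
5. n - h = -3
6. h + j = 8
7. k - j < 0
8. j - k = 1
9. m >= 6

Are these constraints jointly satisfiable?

Unsatisfiable

From constraints 4 and 9: h ≥ m and m ≥ 6, so h ≥ 6. From constraint 1: h ≤ 5. But 5 < 6, so no value of h works.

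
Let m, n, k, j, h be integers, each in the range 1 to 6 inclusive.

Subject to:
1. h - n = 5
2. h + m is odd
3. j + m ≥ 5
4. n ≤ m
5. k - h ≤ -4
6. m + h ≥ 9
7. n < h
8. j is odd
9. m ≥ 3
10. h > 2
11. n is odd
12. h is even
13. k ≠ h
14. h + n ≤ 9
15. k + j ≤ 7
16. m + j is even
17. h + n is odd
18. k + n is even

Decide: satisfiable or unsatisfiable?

Setting (m, n, k, j, h) = (5, 1, 1, 3, 6) satisfies everything: constraint 1: h - n = 5; constraint 3: j + m = 8; constraint 5: k - h = -5, and the others follow.

Satisfiable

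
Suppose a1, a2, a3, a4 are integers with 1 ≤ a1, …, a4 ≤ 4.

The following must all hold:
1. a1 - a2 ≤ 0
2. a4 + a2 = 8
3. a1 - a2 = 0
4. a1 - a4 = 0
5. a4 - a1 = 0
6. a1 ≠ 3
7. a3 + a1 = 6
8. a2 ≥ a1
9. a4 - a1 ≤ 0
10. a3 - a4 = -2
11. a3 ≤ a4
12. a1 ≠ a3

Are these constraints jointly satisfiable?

Take a1 = 4, a2 = 4, a3 = 2, a4 = 4. Then constraint 1: a1 - a2 = 0; constraint 2: a4 + a2 = 8, and every other listed constraint is also met.

Satisfiable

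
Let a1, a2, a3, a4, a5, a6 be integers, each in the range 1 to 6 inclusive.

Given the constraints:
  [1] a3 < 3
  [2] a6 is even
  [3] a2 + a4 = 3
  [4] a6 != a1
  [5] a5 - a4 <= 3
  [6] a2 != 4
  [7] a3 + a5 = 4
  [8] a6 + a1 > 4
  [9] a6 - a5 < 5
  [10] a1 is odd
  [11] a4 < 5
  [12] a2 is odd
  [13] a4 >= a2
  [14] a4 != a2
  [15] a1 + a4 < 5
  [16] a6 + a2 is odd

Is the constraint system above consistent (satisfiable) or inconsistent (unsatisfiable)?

Satisfiable

Try a1 = 1, a2 = 1, a3 = 2, a4 = 2, a5 = 2, a6 = 6.
Check constraint 3: a2 + a4 = 3; constraint 5: a5 - a4 = 0. The remaining constraints are straightforward to verify.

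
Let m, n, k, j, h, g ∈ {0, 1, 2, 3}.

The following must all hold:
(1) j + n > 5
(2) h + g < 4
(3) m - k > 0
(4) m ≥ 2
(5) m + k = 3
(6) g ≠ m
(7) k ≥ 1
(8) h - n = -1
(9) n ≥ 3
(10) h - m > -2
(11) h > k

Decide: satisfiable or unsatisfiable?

Satisfiable

One satisfying assignment is m = 2, n = 3, k = 1, j = 3, h = 2, g = 1.
For the less obvious constraints — constraint 1: j + n = 6; constraint 2: h + g = 3 — and the others hold by inspection.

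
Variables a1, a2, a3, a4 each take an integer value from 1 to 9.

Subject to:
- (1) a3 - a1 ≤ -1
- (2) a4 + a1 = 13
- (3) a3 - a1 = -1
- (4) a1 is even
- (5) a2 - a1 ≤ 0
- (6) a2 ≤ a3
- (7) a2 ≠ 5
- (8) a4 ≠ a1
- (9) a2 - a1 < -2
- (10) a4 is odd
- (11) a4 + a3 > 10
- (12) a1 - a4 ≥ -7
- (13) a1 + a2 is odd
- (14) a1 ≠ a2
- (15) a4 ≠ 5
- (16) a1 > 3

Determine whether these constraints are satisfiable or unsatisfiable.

One satisfying assignment is a1 = 4, a2 = 1, a3 = 3, a4 = 9.
For the less obvious constraints — constraint 1: a3 - a1 = -1; constraint 2: a4 + a1 = 13; constraint 3: a3 - a1 = -1 — and the others hold by inspection.

Satisfiable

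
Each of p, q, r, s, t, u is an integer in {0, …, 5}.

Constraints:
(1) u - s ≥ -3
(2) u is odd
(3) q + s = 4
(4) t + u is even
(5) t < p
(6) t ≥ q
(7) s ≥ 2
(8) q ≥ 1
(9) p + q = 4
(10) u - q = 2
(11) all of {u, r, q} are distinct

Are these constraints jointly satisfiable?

Satisfiable

Setting (p, q, r, s, t, u) = (3, 1, 4, 3, 1, 3) satisfies everything: constraint 1: u - s = 0; constraint 3: q + s = 4, and the others follow.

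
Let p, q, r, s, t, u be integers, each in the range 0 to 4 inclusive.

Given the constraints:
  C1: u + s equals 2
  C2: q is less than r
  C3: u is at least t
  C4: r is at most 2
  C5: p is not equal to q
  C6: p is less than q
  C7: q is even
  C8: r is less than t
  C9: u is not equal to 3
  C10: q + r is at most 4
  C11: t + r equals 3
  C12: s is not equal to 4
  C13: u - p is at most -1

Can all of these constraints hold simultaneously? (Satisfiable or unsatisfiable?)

Constraints 2, 3, 6, 8, and 13 give p < q, q < r, r < t, t ≤ u, u < p. Chaining: p < q < r < t ≤ u < p, which forces p < p — impossible.

Unsatisfiable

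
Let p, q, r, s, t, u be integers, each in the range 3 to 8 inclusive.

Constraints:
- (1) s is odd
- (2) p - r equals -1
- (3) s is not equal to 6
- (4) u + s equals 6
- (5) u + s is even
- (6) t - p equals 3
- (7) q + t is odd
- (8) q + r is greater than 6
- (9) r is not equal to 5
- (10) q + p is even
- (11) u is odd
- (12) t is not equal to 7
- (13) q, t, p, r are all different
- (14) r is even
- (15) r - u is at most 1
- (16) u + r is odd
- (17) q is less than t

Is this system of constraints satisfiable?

Satisfiable

One satisfying assignment is p = 3, q = 5, r = 4, s = 3, t = 6, u = 3.
For the less obvious constraints — constraint 2: p - r = -1; constraint 4: u + s = 6; constraint 6: t - p = 3 — and the others hold by inspection.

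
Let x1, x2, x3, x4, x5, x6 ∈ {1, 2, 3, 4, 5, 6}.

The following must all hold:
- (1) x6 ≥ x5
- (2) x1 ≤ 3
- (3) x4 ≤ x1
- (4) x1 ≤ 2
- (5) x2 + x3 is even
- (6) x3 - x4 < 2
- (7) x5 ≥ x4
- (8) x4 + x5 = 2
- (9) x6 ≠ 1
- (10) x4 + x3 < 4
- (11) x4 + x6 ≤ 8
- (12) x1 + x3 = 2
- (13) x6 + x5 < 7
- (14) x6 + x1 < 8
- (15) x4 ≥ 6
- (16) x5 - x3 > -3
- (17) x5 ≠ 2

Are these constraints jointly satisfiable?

From constraints 3 and 15: x1 ≥ x4 and x4 ≥ 6, so x1 ≥ 6. From constraint 4: x1 ≤ 2. But 2 < 6, so no value of x1 works.

Unsatisfiable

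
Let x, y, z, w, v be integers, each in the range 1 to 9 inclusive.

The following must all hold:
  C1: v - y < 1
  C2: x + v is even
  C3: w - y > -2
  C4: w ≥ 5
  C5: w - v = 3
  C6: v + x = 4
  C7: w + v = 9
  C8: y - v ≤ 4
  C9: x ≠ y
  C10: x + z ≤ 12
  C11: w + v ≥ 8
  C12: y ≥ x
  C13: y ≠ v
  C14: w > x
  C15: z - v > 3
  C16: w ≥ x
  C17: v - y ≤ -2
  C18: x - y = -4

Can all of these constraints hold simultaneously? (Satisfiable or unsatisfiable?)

Satisfiable

One satisfying assignment is x = 1, y = 5, z = 9, w = 6, v = 3.
For the less obvious constraints — constraint 1: v - y = -2; constraint 3: w - y = 1; constraint 5: w - v = 3 — and the others hold by inspection.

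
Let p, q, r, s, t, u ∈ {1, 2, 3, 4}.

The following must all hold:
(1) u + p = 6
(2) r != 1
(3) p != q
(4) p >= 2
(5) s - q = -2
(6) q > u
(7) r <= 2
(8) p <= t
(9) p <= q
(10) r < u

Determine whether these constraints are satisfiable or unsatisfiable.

One satisfying assignment is p = 3, q = 4, r = 2, s = 2, t = 3, u = 3.
For the less obvious constraints — constraint 1: u + p = 6; constraint 5: s - q = -2 — and the others hold by inspection.

Satisfiable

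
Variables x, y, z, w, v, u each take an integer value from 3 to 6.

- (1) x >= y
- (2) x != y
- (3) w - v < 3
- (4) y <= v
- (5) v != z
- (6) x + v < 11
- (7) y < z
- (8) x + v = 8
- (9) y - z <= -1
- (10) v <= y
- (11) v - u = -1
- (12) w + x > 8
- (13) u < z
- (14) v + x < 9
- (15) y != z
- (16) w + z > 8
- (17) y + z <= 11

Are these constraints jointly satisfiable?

Satisfiable

Setting (x, y, z, w, v, u) = (5, 3, 5, 4, 3, 4) satisfies everything: constraint 3: w - v = 1; constraint 6: x + v = 8, and the others follow.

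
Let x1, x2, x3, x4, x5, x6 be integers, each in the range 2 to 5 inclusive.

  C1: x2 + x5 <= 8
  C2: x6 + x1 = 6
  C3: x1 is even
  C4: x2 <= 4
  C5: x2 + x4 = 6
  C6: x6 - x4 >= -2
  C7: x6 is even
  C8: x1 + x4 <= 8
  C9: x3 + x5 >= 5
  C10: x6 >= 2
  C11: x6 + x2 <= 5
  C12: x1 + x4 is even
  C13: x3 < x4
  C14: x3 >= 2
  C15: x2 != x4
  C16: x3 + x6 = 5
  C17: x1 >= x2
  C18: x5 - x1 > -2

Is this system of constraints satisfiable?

Take x1 = 4, x2 = 2, x3 = 3, x4 = 4, x5 = 3, x6 = 2. Then constraint 1: x2 + x5 = 5; constraint 2: x6 + x1 = 6, and every other listed constraint is also met.

Satisfiable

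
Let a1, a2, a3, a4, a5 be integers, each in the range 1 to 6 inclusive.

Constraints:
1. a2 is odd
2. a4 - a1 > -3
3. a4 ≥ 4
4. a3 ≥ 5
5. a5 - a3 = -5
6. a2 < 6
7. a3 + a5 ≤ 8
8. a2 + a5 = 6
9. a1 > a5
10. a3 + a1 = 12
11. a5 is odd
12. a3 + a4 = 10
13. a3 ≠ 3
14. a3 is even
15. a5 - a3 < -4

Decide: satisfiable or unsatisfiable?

One satisfying assignment is a1 = 6, a2 = 5, a3 = 6, a4 = 4, a5 = 1.
For the less obvious constraints — constraint 2: a4 - a1 = -2; constraint 5: a5 - a3 = -5 — and the others hold by inspection.

Satisfiable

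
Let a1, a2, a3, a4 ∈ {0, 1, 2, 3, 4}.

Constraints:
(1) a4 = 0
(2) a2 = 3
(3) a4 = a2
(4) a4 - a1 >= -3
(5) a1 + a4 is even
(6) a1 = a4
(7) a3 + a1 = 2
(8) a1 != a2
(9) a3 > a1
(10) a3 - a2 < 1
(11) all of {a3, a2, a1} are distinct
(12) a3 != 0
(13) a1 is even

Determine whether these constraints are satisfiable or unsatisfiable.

Unsatisfiable

Constraint 1 fixes a4 = 0 and constraint 2 fixes a2 = 3, but constraint 3 requires a4 = a2. Since 0 ≠ 3, contradiction.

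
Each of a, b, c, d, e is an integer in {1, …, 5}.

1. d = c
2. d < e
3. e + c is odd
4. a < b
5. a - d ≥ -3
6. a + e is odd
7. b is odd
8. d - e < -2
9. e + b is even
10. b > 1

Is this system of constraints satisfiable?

Try a = 2, b = 3, c = 2, d = 2, e = 5.
Check constraint 3: e + c = 7 is odd; constraint 5: a - d = 0; constraint 8: d - e = -3. The remaining constraints are straightforward to verify.

Satisfiable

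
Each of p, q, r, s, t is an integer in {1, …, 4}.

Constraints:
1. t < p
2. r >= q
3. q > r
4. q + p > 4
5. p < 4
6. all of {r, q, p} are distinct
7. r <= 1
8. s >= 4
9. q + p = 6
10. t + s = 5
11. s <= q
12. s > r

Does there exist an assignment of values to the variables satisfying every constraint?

From constraints 8 and 11: q ≥ s and s ≥ 4, so q ≥ 4. From constraints 2 and 7: q ≤ r and r ≤ 1, so q ≤ 1. But 1 < 4, so no value of q works.

Unsatisfiable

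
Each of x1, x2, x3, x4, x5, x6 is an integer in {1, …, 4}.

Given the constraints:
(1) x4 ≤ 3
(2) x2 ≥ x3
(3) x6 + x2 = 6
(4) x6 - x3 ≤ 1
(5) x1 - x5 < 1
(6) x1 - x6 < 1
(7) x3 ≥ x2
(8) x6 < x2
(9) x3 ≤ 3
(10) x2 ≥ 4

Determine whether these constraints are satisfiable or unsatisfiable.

From constraints 7 and 10: x3 ≥ x2 and x2 ≥ 4, so x3 ≥ 4. From constraint 9: x3 ≤ 3. But 3 < 4, so no value of x3 works.

Unsatisfiable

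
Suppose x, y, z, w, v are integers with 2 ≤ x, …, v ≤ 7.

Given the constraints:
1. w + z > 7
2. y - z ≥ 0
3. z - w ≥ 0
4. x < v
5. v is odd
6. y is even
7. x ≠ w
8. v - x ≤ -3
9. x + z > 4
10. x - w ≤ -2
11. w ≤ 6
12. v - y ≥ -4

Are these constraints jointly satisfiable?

Unsatisfiable

Constraints 2, 3, 8, 10, and 12 give x − v ≥ 3, v − y ≥ -4, y − z ≥ 0, z − w ≥ 0, w − x ≥ 2.
Adding all 5 inequalities: the left sides telescope to 0, and the right sides sum to 3 + (-4) + 0 + 0 + 2 = 1. So 0 ≥ 1, which is false.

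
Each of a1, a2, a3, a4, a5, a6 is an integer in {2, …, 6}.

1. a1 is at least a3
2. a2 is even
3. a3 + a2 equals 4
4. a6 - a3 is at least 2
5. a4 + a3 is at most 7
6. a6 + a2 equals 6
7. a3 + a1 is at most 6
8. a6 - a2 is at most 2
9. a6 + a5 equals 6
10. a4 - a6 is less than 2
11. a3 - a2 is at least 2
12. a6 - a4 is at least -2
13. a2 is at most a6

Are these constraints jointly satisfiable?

Constraints 4, 8, and 11 give a3 − a2 ≥ 2, a2 − a6 ≥ -2, a6 − a3 ≥ 2.
Adding all 3 inequalities: the left sides telescope to 0, and the right sides sum to 2 + (-2) + 2 = 2. So 0 ≥ 2, which is false.

Unsatisfiable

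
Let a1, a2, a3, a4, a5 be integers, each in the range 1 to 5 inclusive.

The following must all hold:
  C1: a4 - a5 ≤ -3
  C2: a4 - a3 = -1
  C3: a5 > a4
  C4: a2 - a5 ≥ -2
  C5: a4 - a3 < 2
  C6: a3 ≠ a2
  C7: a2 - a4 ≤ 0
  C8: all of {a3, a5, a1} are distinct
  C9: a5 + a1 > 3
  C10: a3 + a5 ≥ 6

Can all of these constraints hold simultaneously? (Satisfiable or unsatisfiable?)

Unsatisfiable

Constraints 1, 4, and 7 give a4 − a2 ≥ 0, a2 − a5 ≥ -2, a5 − a4 ≥ 3.
Adding all 3 inequalities: the left sides telescope to 0, and the right sides sum to 0 + (-2) + 3 = 1. So 0 ≥ 1, which is false.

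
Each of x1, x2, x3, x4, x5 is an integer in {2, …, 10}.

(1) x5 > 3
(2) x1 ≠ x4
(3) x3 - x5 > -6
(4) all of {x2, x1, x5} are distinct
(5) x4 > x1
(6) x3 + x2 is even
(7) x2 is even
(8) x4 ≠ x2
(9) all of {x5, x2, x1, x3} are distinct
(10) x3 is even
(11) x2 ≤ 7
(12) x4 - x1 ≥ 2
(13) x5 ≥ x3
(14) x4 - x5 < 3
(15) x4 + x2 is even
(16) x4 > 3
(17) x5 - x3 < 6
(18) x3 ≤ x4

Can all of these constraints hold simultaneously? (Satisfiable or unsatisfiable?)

Satisfiable

Try x1 = 7, x2 = 2, x3 = 6, x4 = 10, x5 = 10.
Check constraint 3: x3 - x5 = -4; constraint 12: x4 - x1 = 3. The remaining constraints are straightforward to verify.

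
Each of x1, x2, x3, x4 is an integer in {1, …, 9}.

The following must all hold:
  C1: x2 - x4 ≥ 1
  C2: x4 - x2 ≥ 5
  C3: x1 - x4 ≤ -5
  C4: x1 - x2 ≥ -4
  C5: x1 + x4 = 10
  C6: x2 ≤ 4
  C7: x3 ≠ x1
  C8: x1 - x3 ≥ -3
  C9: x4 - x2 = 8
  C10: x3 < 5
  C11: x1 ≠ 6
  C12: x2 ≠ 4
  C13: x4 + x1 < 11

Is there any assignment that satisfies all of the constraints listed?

Unsatisfiable

Constraints 1, 3, and 4 give x4 − x1 ≥ 5, x1 − x2 ≥ -4, x2 − x4 ≥ 1.
Adding all 3 inequalities: the left sides telescope to 0, and the right sides sum to 5 + (-4) + 1 = 2. So 0 ≥ 2, which is false.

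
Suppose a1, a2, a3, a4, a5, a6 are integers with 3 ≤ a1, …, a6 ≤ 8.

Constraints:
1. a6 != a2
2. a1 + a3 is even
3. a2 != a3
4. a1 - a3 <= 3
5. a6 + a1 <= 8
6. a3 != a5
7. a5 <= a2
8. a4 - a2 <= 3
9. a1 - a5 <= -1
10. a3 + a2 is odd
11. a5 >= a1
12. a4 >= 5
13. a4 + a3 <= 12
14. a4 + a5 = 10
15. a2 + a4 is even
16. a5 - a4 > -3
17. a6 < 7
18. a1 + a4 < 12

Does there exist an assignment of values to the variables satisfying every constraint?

Take a1 = 3, a2 = 6, a3 = 3, a4 = 6, a5 = 4, a6 = 5. Then constraint 4: a1 - a3 = 0; constraint 5: a6 + a1 = 8, and every other listed constraint is also met.

Satisfiable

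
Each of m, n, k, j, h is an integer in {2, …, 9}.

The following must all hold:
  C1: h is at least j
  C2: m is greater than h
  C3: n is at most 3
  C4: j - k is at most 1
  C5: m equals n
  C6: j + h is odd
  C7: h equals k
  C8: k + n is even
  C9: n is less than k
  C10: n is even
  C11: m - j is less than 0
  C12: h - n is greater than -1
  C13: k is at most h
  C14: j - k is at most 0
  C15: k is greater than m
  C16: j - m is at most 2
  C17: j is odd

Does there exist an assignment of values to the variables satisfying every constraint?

Unsatisfiable

Constraints 2, 11, 13, and 14 give m < j, j ≤ k, k ≤ h, h < m. Chaining: m < j ≤ k ≤ h < m, which forces m < m — impossible.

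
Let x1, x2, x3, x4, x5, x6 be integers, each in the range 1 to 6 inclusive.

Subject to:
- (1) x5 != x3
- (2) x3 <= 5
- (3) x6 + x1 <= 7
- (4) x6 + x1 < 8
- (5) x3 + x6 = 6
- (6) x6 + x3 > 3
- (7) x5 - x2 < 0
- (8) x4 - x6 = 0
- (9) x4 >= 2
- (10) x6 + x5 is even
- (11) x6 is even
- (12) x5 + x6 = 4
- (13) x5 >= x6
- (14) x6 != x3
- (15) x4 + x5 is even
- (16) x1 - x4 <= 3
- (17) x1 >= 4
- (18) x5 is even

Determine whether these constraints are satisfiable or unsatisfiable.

The assignment x1 = 4, x2 = 4, x3 = 4, x4 = 2, x5 = 2, x6 = 2 works:
  constraint 3 holds since x6 + x1 = 6.
  constraint 4 holds since x6 + x1 = 6.
The rest check out directly.

Satisfiable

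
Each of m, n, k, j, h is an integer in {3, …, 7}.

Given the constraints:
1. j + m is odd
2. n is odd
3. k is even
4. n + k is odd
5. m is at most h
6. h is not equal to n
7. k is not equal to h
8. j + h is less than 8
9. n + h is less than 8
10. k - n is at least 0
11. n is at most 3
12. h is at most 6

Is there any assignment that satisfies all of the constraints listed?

Satisfiable

Setting (m, n, k, j, h) = (4, 3, 6, 3, 4) satisfies everything: constraint 8: j + h = 7; constraint 9: n + h = 7, and the others follow.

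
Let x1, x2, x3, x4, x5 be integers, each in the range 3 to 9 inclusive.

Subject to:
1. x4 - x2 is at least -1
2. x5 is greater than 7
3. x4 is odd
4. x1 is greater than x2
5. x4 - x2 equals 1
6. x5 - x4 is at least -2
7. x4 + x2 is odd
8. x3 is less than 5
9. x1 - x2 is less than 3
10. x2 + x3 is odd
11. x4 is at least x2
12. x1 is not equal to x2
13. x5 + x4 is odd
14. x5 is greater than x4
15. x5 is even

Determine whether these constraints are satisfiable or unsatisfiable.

Try x1 = 7, x2 = 6, x3 = 3, x4 = 7, x5 = 8.
Check constraint 1: x4 - x2 = 1; constraint 5: x4 - x2 = 1; constraint 6: x5 - x4 = 1. The remaining constraints are straightforward to verify.

Satisfiable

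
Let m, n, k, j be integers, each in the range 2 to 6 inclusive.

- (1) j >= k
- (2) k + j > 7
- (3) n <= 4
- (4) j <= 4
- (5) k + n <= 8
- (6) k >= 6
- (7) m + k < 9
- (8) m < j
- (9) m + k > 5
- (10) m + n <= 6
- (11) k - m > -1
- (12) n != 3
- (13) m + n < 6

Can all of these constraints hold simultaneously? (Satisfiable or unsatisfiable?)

From constraints 1 and 6: j ≥ k and k ≥ 6, so j ≥ 6. From constraint 4: j ≤ 4. But 4 < 6, so no value of j works.

Unsatisfiable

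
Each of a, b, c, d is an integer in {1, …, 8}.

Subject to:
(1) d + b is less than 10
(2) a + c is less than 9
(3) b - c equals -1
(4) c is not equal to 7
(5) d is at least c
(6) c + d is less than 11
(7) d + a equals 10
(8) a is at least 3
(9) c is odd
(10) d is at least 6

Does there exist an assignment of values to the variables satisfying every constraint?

The assignment a = 4, b = 2, c = 3, d = 6 works:
  constraint 1 holds since d + b = 8.
  constraint 2 holds since a + c = 7.
The rest check out directly.

Satisfiable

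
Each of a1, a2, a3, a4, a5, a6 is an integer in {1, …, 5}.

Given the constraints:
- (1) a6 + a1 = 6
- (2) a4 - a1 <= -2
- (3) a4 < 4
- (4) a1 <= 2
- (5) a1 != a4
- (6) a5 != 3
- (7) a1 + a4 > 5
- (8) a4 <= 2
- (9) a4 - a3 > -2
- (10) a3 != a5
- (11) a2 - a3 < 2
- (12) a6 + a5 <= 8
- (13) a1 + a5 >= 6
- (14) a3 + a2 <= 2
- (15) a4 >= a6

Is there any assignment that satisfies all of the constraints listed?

Unsatisfiable

From constraints 8 and 15: a6 ≤ a4 ≤ 2. From constraint 4: a1 ≤ 2. Hence a6 + a1 ≤ 4. But constraint 1 requires a6 + a1 = 6, and 6 > 4. Contradiction.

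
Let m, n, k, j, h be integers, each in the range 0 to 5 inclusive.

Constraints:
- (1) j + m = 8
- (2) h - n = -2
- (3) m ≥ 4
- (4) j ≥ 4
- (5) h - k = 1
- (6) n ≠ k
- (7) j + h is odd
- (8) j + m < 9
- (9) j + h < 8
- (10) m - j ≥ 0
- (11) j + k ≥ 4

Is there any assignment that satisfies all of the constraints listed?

Satisfiable

The assignment m = 4, n = 5, k = 2, j = 4, h = 3 works:
  constraint 1 holds since j + m = 8.
  constraint 2 holds since h - n = -2.
  constraint 5 holds since h - k = 1.
The rest check out directly.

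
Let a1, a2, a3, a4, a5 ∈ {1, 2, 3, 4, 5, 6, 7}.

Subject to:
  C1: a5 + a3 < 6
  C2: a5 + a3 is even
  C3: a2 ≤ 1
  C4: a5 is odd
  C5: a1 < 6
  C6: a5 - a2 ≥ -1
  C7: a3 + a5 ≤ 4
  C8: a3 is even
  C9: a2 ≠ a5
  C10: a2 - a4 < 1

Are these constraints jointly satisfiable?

Unsatisfiable

Constraint 4 makes a5 odd and constraint 8 makes a3 even, so a5 + a3 must be odd. Constraint 2 says a5 + a3 is even — contradiction.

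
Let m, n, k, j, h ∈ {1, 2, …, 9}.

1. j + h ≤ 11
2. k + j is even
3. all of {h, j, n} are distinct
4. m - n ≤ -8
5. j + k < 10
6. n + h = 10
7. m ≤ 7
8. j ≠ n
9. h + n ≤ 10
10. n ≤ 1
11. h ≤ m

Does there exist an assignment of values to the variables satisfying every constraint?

From constraint 10: n ≤ 1. From constraints 7 and 11: h ≤ m ≤ 7. Hence n + h ≤ 8. But constraint 6 requires n + h = 10, and 10 > 8. Contradiction.

Unsatisfiable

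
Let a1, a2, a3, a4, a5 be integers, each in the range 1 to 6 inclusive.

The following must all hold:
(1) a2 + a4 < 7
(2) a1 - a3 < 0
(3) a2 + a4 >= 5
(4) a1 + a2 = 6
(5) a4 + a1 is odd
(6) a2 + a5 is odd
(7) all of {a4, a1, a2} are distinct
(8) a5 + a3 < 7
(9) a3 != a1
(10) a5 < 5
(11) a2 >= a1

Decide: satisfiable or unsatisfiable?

Setting (a1, a2, a3, a4, a5) = (2, 4, 5, 1, 1) satisfies everything: constraint 1: a2 + a4 = 5; constraint 2: a1 - a3 = -3; constraint 3: a2 + a4 = 5, and the others follow.

Satisfiable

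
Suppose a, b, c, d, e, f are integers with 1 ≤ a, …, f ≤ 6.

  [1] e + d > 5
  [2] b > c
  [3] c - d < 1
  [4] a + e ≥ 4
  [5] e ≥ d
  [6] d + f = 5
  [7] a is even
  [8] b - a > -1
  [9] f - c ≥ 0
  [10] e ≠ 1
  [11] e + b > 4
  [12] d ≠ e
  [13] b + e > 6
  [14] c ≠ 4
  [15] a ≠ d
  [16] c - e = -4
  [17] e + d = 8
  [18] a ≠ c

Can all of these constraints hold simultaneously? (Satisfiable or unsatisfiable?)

Satisfiable

The assignment a = 2, b = 2, c = 1, d = 3, e = 5, f = 2 works:
  constraint 1 holds since e + d = 8.
  constraint 3 holds since c - d = -2.
The rest check out directly.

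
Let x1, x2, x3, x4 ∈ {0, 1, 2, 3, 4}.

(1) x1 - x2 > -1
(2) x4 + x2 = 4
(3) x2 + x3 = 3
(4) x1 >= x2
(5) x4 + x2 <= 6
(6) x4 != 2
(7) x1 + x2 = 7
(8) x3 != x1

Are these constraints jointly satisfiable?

Satisfiable

Try x1 = 4, x2 = 3, x3 = 0, x4 = 1.
Check constraint 1: x1 - x2 = 1; constraint 2: x4 + x2 = 4; constraint 3: x2 + x3 = 3. The remaining constraints are straightforward to verify.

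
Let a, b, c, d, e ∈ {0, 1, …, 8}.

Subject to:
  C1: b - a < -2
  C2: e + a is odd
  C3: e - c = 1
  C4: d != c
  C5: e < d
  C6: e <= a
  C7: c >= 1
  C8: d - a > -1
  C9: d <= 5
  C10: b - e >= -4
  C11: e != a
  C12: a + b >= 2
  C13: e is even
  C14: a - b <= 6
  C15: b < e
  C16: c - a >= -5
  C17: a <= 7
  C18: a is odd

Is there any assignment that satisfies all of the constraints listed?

Take a = 3, b = 0, c = 1, d = 3, e = 2. Then constraint 1: b - a = -3; constraint 3: e - c = 1, and every other listed constraint is also met.

Satisfiable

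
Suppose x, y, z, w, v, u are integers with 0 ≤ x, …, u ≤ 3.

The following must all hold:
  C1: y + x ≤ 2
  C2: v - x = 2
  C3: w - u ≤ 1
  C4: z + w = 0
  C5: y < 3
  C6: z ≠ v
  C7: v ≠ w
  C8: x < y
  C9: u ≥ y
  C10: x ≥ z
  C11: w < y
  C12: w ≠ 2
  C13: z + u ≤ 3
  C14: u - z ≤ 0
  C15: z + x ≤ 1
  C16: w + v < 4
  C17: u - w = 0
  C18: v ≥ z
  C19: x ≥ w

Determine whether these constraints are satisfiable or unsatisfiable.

Constraints 8, 9, 10, and 14 give x < y, y ≤ u, u ≤ z, z ≤ x. Chaining: x < y ≤ u ≤ z ≤ x, which forces x < x — impossible.

Unsatisfiable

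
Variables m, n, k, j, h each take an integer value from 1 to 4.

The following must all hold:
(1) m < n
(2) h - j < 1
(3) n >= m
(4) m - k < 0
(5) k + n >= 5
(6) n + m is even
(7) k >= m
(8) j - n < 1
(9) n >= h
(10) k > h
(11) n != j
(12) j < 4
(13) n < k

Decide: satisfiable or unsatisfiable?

Satisfiable

Setting (m, n, k, j, h) = (1, 3, 4, 1, 1) satisfies everything: constraint 2: h - j = 0; constraint 4: m - k = -3; constraint 5: k + n = 7, and the others follow.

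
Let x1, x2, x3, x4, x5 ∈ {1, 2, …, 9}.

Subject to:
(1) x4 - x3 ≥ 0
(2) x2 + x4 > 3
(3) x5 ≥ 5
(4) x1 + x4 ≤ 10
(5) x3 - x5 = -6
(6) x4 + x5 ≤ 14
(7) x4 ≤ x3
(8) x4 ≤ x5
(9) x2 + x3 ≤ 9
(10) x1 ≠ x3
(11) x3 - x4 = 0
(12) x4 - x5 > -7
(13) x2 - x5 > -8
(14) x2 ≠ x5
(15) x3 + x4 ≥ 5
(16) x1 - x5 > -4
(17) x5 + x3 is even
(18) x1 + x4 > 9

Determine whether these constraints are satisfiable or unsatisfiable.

Try x1 = 7, x2 = 3, x3 = 3, x4 = 3, x5 = 9.
Check constraint 1: x4 - x3 = 0; constraint 2: x2 + x4 = 6; constraint 4: x1 + x4 = 10. The remaining constraints are straightforward to verify.

Satisfiable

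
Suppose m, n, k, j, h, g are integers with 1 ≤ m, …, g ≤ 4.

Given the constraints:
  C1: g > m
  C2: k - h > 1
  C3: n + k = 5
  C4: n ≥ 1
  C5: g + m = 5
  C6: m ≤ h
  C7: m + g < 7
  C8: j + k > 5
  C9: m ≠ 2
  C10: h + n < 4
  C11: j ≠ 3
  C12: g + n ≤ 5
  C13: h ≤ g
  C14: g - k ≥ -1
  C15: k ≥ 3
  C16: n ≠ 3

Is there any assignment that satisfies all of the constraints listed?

Satisfiable

Try m = 1, n = 1, k = 4, j = 4, h = 1, g = 4.
Check constraint 2: k - h = 3; constraint 3: n + k = 5; constraint 5: g + m = 5. The remaining constraints are straightforward to verify.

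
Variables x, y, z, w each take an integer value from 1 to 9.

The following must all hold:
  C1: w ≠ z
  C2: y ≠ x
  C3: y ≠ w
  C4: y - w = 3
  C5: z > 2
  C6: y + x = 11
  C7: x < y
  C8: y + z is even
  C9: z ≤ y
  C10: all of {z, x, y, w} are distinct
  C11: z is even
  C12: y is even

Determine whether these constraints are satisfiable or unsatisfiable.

Take x = 5, y = 6, z = 4, w = 3. Then constraint 4: y - w = 3; constraint 6: y + x = 11, and every other listed constraint is also met.

Satisfiable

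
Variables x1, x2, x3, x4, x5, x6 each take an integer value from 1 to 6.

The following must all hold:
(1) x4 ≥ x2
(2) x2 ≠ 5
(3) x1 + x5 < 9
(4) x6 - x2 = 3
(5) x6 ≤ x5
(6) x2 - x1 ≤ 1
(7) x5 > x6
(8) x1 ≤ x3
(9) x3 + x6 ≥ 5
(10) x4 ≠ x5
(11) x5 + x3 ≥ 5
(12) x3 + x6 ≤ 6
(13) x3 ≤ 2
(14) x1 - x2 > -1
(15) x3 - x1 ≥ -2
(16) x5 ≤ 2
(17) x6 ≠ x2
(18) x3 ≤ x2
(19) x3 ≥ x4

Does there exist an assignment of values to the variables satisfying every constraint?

From constraint 13: x3 ≤ 2. From constraints 5 and 16: x6 ≤ x5 ≤ 2. Hence x3 + x6 ≤ 4. But constraint 9 requires x3 + x6 ≥ 5, and 5 > 4. Contradiction.

Unsatisfiable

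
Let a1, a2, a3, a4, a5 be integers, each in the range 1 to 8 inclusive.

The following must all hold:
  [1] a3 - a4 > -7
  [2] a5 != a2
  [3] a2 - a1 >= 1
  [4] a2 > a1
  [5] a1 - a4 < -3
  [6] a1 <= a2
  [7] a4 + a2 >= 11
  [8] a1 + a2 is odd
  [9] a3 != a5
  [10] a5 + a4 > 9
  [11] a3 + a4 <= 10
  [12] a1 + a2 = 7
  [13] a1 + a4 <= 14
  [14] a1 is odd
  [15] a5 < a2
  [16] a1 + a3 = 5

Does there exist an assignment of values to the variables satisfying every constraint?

The assignment a1 = 3, a2 = 4, a3 = 2, a4 = 8, a5 = 3 works:
  constraint 1 holds since a3 - a4 = -6.
  constraint 3 holds since a2 - a1 = 1.
  constraint 5 holds since a1 - a4 = -5.
The rest check out directly.

Satisfiable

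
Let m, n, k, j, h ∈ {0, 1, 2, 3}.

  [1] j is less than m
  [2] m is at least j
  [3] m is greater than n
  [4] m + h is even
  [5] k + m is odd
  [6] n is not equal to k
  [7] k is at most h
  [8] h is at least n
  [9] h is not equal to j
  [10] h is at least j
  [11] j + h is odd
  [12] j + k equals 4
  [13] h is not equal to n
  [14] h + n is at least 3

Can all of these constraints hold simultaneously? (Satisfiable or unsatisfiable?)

One satisfying assignment is m = 3, n = 1, k = 2, j = 2, h = 3.
For the less obvious constraints — constraint 4: m + h = 6 is even; constraint 12: j + k = 4; constraint 14: h + n = 4 — and the others hold by inspection.

Satisfiable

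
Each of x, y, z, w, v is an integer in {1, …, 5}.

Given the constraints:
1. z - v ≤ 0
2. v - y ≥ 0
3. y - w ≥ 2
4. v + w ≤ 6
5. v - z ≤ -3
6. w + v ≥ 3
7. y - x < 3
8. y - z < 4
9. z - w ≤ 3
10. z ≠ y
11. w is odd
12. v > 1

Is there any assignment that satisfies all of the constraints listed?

Constraints 2, 3, 5, and 9 give w − z ≥ -3, z − v ≥ 3, v − y ≥ 0, y − w ≥ 2.
Adding all 4 inequalities: the left sides telescope to 0, and the right sides sum to (-3) + 3 + 0 + 2 = 2. So 0 ≥ 2, which is false.

Unsatisfiable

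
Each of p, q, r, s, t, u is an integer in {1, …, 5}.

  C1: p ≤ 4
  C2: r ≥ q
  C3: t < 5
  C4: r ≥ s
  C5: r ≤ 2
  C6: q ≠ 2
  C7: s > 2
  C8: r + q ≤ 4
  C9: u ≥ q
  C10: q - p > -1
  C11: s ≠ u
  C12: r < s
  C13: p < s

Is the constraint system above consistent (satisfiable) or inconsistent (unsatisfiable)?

From constraint 7: s ≥ 3. From constraints 4 and 5: s ≤ r and r ≤ 2, so s ≤ 2. But 2 < 3, so no value of s works.

Unsatisfiable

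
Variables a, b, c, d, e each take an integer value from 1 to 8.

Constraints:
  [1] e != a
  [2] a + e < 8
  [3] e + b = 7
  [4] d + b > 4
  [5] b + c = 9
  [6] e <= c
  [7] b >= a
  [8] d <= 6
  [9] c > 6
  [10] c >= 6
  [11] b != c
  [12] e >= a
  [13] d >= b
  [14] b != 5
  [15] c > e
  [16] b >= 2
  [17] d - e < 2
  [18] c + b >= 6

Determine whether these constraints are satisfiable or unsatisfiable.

The assignment a = 1, b = 2, c = 7, d = 5, e = 5 works:
  constraint 2 holds since a + e = 6.
  constraint 3 holds since e + b = 7.
The rest check out directly.

Satisfiable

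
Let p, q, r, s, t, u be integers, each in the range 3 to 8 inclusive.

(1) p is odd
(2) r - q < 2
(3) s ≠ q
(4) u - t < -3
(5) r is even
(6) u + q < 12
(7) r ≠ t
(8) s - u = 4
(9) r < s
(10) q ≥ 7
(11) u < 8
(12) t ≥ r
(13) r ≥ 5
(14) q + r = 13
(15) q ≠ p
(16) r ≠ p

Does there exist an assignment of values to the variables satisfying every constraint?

Satisfiable

Setting (p, q, r, s, t, u) = (3, 7, 6, 8, 8, 4) satisfies everything: constraint 2: r - q = -1; constraint 4: u - t = -4; constraint 6: u + q = 11, and the others follow.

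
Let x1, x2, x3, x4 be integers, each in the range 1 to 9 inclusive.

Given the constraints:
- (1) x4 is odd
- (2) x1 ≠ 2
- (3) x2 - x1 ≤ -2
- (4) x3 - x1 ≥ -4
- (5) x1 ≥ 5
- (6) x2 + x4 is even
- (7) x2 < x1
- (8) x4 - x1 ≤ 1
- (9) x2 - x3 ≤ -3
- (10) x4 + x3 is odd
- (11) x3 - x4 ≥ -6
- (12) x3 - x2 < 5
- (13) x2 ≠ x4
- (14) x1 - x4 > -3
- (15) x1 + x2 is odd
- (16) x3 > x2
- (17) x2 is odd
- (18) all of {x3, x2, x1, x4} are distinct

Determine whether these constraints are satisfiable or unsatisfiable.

Take x1 = 8, x2 = 3, x3 = 6, x4 = 9. Then constraint 3: x2 - x1 = -5; constraint 4: x3 - x1 = -2; constraint 8: x4 - x1 = 1, and every other listed constraint is also met.

Satisfiable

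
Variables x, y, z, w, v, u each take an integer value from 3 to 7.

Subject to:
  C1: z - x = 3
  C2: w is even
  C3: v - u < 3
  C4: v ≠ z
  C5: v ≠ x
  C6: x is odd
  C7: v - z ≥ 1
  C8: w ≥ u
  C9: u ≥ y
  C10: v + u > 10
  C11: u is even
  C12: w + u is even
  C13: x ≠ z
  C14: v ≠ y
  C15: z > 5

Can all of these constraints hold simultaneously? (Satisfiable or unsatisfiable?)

Satisfiable

Setting (x, y, z, w, v, u) = (3, 5, 6, 6, 7, 6) satisfies everything: constraint 1: z - x = 3; constraint 3: v - u = 1, and the others follow.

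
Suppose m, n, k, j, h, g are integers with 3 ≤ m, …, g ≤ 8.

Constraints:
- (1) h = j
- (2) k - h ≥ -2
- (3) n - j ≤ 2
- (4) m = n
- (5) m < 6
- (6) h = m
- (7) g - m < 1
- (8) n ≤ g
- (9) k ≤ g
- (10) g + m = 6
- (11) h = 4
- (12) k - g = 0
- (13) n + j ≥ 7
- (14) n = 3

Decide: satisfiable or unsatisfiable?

Unsatisfiable

Constraint 11 fixes h = 4 and constraint 14 fixes n = 3. Constraints 4 and 6 give h = m = n, so h = n. But 4 ≠ 3 — contradiction.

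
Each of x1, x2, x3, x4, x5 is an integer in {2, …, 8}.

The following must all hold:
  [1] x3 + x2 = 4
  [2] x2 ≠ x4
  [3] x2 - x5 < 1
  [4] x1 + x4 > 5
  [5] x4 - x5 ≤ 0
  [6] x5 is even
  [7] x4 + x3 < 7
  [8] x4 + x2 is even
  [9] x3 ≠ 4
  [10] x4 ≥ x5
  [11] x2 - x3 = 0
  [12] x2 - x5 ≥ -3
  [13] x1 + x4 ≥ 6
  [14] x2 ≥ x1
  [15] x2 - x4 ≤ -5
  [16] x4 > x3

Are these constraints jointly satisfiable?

Constraints 5, 12, and 15 give x2 − x5 ≥ -3, x5 − x4 ≥ 0, x4 − x2 ≥ 5.
Adding all 3 inequalities: the left sides telescope to 0, and the right sides sum to (-3) + 0 + 5 = 2. So 0 ≥ 2, which is false.

Unsatisfiable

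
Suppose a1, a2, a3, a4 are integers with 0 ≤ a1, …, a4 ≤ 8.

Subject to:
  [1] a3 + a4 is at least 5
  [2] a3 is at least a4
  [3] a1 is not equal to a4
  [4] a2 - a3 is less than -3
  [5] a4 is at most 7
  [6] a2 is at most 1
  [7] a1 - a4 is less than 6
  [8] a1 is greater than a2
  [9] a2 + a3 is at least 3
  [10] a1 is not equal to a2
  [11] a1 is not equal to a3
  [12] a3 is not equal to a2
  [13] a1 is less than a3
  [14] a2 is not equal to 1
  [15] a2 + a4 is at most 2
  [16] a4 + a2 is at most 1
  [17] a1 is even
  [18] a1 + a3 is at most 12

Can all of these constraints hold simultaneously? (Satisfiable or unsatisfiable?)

Satisfiable

One satisfying assignment is a1 = 4, a2 = 0, a3 = 5, a4 = 1.
For the less obvious constraints — constraint 1: a3 + a4 = 6; constraint 4: a2 - a3 = -5; constraint 7: a1 - a4 = 3 — and the others hold by inspection.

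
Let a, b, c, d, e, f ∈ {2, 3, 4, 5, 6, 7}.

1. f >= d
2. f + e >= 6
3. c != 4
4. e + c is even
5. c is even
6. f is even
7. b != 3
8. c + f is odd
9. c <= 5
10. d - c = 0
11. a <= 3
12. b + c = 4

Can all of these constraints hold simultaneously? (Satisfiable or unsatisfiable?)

Unsatisfiable

Constraint 5 makes c even and constraint 6 makes f even, so c + f must be even. Constraint 8 says c + f is odd — contradiction.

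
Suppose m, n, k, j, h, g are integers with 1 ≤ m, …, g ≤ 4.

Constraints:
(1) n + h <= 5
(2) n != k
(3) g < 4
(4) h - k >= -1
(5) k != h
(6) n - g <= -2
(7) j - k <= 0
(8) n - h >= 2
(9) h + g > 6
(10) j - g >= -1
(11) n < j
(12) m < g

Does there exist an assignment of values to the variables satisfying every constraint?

Constraints 4, 6, 7, 8, and 10 give j − g ≥ -1, g − n ≥ 2, n − h ≥ 2, h − k ≥ -1, k − j ≥ 0.
Adding all 5 inequalities: the left sides telescope to 0, and the right sides sum to (-1) + 2 + 2 + (-1) + 0 = 2. So 0 ≥ 2, which is false.

Unsatisfiable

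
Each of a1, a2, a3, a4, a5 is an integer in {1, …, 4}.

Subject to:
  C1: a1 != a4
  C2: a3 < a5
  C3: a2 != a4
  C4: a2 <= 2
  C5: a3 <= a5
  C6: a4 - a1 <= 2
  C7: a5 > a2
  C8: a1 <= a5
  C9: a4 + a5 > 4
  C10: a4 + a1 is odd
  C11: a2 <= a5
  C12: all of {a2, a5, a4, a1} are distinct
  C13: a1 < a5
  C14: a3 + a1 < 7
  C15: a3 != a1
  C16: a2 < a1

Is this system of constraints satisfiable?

The assignment a1 = 2, a2 = 1, a3 = 3, a4 = 3, a5 = 4 works:
  constraint 6 holds since a4 - a1 = 1.
  constraint 9 holds since a4 + a5 = 7.
The rest check out directly.

Satisfiable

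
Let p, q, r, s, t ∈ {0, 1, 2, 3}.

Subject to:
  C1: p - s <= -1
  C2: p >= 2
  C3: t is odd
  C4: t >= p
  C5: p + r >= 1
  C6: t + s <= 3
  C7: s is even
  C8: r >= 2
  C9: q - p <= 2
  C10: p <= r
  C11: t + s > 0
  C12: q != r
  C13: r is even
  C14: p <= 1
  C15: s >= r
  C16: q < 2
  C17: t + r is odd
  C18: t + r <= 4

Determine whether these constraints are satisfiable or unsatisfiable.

Unsatisfiable

From constraints 2 and 4: t ≥ p ≥ 2. From constraints 8 and 15: s ≥ r ≥ 2. Hence t + s ≥ 4. But constraint 6 requires t + s ≤ 3, and 3 < 4. Contradiction.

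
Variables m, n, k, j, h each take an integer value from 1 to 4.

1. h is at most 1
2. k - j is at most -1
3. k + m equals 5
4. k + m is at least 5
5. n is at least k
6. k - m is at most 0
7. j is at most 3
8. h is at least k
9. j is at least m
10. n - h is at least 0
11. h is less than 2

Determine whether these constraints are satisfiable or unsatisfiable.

From constraints 1 and 8: k ≤ h ≤ 1. From constraints 7 and 9: m ≤ j ≤ 3. Hence k + m ≤ 4. But constraint 3 requires k + m = 5, and 5 > 4. Contradiction.

Unsatisfiable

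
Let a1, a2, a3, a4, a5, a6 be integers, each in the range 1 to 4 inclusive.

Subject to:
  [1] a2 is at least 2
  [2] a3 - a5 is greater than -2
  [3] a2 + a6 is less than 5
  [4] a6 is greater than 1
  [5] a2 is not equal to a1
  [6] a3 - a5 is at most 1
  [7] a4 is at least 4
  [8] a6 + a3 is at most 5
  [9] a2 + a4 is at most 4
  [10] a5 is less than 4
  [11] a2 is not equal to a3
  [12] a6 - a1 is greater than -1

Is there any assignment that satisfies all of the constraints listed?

From constraint 1: a2 ≥ 2. From constraint 7: a4 ≥ 4. Hence a2 + a4 ≥ 6. But constraint 9 requires a2 + a4 ≤ 4, and 4 < 6. Contradiction.

Unsatisfiable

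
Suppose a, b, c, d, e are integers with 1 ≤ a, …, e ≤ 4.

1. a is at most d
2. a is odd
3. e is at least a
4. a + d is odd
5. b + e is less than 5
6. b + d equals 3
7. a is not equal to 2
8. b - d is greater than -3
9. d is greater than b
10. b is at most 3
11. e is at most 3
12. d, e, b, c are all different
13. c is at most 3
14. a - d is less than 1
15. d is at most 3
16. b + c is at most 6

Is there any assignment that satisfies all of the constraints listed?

Constraints 10, 11, 13, and 15 confine each of d, e, b, c to the 3 values {1, …, 3} (the domain already gives each ≥ 1).
Constraint 12 requires all 4 of them to be distinct, but only 3 values are available — impossible by the pigeonhole principle.

Unsatisfiable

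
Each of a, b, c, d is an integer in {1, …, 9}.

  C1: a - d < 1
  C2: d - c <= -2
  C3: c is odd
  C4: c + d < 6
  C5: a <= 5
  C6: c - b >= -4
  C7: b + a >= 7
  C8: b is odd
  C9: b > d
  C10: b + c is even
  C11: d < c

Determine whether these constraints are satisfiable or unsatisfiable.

Satisfiable

Take a = 1, b = 7, c = 3, d = 1. Then constraint 1: a - d = 0; constraint 2: d - c = -2; constraint 4: c + d = 4, and every other listed constraint is also met.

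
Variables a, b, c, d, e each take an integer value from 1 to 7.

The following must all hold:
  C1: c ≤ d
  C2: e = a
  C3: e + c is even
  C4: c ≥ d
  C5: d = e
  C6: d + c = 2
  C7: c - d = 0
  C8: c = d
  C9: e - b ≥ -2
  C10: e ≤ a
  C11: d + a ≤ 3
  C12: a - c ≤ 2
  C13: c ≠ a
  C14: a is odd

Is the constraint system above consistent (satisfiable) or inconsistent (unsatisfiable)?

Unsatisfiable

From constraints 2, 5, and 8, c = d = e = a, so c = a. But constraint 13 says c ≠ a. Contradiction.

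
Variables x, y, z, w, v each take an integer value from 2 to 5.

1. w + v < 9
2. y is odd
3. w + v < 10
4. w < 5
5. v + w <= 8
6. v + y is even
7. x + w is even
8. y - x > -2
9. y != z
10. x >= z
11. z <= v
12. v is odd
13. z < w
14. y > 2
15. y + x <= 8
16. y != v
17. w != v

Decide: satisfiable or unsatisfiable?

One satisfying assignment is x = 3, y = 3, z = 2, w = 3, v = 5.
For the less obvious constraints — constraint 1: w + v = 8; constraint 3: w + v = 8 — and the others hold by inspection.

Satisfiable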